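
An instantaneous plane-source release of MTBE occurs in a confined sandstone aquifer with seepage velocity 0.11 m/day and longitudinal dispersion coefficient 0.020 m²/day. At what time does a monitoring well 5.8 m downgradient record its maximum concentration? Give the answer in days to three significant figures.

For the 1D instantaneous-source solution, setting ∂C/∂t = 0 at fixed x gives v²t² + 2Dt − x² = 0, so t = (√(D² + v²x²) − D)/v².
√(D² + v²x²) = √(0.020² + 0.11² × 5.8²) = 0.6383; v² = 0.0121.
t = (0.6383 − 0.020)/0.0121 = 51.1 days (vs. the pure-advection estimate x/v = 52.7 d).

51.1 days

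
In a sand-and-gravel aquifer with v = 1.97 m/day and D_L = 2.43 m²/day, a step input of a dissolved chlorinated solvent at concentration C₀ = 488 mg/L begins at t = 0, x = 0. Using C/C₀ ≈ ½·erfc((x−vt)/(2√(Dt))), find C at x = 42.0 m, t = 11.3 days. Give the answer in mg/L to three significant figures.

1.89 mg/L

For a continuous step input, C/C₀ ≈ ½·erfc((x−vt)/(2√(Dt))).
vt = 1.97 × 11.3 = 22.261 m and 2√(Dt) = 2√(2.43 × 11.3) = 10.48 m.
Argument (x−vt)/(2√(Dt)) = (42.0 − 22.261)/10.48 = 1.883; ½·erfc(1.883) = 0.003873.
C = 488 × 0.003873 = 1.89 mg/L.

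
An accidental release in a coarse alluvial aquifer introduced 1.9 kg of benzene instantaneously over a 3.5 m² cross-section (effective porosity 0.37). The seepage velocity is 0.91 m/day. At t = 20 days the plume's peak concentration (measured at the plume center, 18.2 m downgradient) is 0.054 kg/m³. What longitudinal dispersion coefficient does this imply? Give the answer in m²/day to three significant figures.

2.94 m²/day

At the plume center C_max = M/(n_e·A·√(4πDt)), so D = M²/(4πt·(n_e·A·C_max)²).
n_e·A·C_max = 0.37 × 3.5 × 0.054 = 0.06993 kg/m.
D = 1.9²/(4π × 20 × 0.06993²) = 2.94 m²/day.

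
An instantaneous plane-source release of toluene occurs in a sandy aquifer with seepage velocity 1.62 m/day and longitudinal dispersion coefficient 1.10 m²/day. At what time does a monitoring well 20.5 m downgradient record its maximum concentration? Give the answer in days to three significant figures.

12.2 days

For the 1D instantaneous-source solution, setting ∂C/∂t = 0 at fixed x gives v²t² + 2Dt − x² = 0, so t = (√(D² + v²x²) − D)/v².
√(D² + v²x²) = √(1.10² + 1.62² × 20.5²) = 33.23; v² = 2.6244.
t = (33.23 − 1.10)/2.6244 = 12.2 days (vs. the pure-advection estimate x/v = 12.7 d).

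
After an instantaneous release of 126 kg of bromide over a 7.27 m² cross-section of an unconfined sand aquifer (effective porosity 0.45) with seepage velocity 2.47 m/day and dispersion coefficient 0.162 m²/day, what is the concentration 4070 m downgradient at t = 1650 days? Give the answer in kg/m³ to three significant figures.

0.646 kg/m³

For an instantaneous plane source, C(x,t) = M/(n_e·A·√(4πDt)) · exp(−(x−vt)²/(4Dt)), with n_e·A the pore (flow) area.
Plume center vt = 2.47 × 1650 = 4075.5 m, so the well at 4070 m is 5.5 m upgradient of the peak.
√(4πDt) = 57.96 m, giving peak height M/(n_e·A·√(4πDt)) = 126/(0.45 × 7.27 × 57.96) = 0.6645 kg/m³.
(x−vt)²/(4Dt) = (-5.5)²/(4 × 0.162 × 1650) = 0.02829; exp(−0.02829) = 0.9721.
C = 0.6645 × 0.9721 = 0.646 kg/m³.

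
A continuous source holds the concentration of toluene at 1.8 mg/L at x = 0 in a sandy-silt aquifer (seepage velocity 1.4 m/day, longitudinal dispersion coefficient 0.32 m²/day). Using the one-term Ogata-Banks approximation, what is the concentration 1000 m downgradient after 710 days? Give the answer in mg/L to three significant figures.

For a continuous step input, C/C₀ ≈ ½·erfc((x−vt)/(2√(Dt))).
vt = 1.4 × 710 = 994 m and 2√(Dt) = 2√(0.32 × 710) = 30.15 m.
Argument (x−vt)/(2√(Dt)) = (1000 − 994)/30.15 = 0.1990; ½·erfc(0.1990) = 0.3892.
C = 1.8 × 0.3892 = 0.701 mg/L.

0.701 mg/L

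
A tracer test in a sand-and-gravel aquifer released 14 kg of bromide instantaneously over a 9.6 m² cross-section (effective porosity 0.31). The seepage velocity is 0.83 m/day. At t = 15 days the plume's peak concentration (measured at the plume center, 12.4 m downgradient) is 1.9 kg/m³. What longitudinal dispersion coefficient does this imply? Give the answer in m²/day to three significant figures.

0.0325 m²/day

At the plume center C_max = M/(n_e·A·√(4πDt)), so D = M²/(4πt·(n_e·A·C_max)²).
n_e·A·C_max = 0.31 × 9.6 × 1.9 = 5.654 kg/m.
D = 14²/(4π × 15 × 5.654²) = 0.0325 m²/day.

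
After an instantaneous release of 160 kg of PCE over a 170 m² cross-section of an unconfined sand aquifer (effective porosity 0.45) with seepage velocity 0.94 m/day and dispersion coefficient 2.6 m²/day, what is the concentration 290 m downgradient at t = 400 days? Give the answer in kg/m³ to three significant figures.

For an instantaneous plane source, C(x,t) = M/(n_e·A·√(4πDt)) · exp(−(x−vt)²/(4Dt)), with n_e·A the pore (flow) area.
Plume center vt = 0.94 × 400 = 376 m, so the well at 290 m is 86 m upgradient of the peak.
√(4πDt) = 114.3 m, giving peak height M/(n_e·A·√(4πDt)) = 160/(0.45 × 170 × 114.3) = 0.01830 kg/m³.
(x−vt)²/(4Dt) = (-86)²/(4 × 2.6 × 400) = 1.778; exp(−1.778) = 0.1690.
C = 0.01830 × 0.1690 = 0.00309 kg/m³.

0.00309 kg/m³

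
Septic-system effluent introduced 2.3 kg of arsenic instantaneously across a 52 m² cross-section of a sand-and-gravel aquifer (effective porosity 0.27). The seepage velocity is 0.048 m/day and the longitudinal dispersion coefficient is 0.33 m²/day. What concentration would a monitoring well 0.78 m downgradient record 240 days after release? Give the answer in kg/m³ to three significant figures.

For an instantaneous plane source, C(x,t) = M/(n_e·A·√(4πDt)) · exp(−(x−vt)²/(4Dt)), with n_e·A the pore (flow) area.
Plume center vt = 0.048 × 240 = 11.52 m, so the well at 0.78 m is 10.74 m upgradient of the peak.
√(4πDt) = 31.55 m, giving peak height M/(n_e·A·√(4πDt)) = 2.3/(0.27 × 52 × 31.55) = 0.005192 kg/m³.
(x−vt)²/(4Dt) = (-10.74)²/(4 × 0.33 × 240) = 0.3641; exp(−0.3641) = 0.6948.
C = 0.005192 × 0.6948 = 0.00361 kg/m³.

0.00361 kg/m³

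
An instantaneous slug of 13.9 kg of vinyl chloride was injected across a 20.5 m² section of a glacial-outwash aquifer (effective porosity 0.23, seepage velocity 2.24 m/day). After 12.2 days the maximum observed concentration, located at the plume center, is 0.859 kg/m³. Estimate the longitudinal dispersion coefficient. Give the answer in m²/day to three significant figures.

0.0768 m²/day

At the plume center C_max = M/(n_e·A·√(4πDt)), so D = M²/(4πt·(n_e·A·C_max)²).
n_e·A·C_max = 0.23 × 20.5 × 0.859 = 4.050 kg/m.
D = 13.9²/(4π × 12.2 × 4.050²) = 0.0768 m²/day.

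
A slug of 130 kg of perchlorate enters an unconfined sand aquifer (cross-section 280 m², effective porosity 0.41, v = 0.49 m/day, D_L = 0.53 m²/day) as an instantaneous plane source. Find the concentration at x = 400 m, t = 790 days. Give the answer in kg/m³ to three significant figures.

0.0141 kg/m³

For an instantaneous plane source, C(x,t) = M/(n_e·A·√(4πDt)) · exp(−(x−vt)²/(4Dt)), with n_e·A the pore (flow) area.
Plume center vt = 0.49 × 790 = 387.1 m, so the well at 400 m is 12.9 m downgradient of the peak.
√(4πDt) = 72.54 m, giving peak height M/(n_e·A·√(4πDt)) = 130/(0.41 × 280 × 72.54) = 0.01561 kg/m³.
(x−vt)²/(4Dt) = (12.9)²/(4 × 0.53 × 790) = 0.09936; exp(−0.09936) = 0.9054.
C = 0.01561 × 0.9054 = 0.0141 kg/m³.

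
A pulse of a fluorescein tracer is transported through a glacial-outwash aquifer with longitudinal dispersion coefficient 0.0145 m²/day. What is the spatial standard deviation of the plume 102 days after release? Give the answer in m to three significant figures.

Dispersive spreading gives a Gaussian with σ² = 2Dt; advection only shifts the center.
σ = √(2 × 0.0145 × 102) = 1.72 m.

1.72 m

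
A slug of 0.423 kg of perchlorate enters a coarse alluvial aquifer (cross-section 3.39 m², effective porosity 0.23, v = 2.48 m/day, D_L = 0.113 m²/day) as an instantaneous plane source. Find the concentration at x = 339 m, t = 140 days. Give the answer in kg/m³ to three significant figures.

For an instantaneous plane source, C(x,t) = M/(n_e·A·√(4πDt)) · exp(−(x−vt)²/(4Dt)), with n_e·A the pore (flow) area.
Plume center vt = 2.48 × 140 = 347.2 m, so the well at 339 m is 8.2 m upgradient of the peak.
√(4πDt) = 14.10 m, giving peak height M/(n_e·A·√(4πDt)) = 0.423/(0.23 × 3.39 × 14.10) = 0.03848 kg/m³.
(x−vt)²/(4Dt) = (-8.2)²/(4 × 0.113 × 140) = 1.063; exp(−1.063) = 0.3454.
C = 0.03848 × 0.3454 = 0.0133 kg/m³.

0.0133 kg/m³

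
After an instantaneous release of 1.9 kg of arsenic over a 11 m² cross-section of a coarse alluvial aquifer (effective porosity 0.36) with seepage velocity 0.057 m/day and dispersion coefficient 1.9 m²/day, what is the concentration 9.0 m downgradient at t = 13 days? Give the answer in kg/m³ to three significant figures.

For an instantaneous plane source, C(x,t) = M/(n_e·A·√(4πDt)) · exp(−(x−vt)²/(4Dt)), with n_e·A the pore (flow) area.
Plume center vt = 0.057 × 13 = 0.741 m, so the well at 9.0 m is 8.259 m downgradient of the peak.
√(4πDt) = 17.62 m, giving peak height M/(n_e·A·√(4πDt)) = 1.9/(0.36 × 11 × 17.62) = 0.02723 kg/m³.
(x−vt)²/(4Dt) = (8.259)²/(4 × 1.9 × 13) = 0.6904; exp(−0.6904) = 0.5014.
C = 0.02723 × 0.5014 = 0.0137 kg/m³.

0.0137 kg/m³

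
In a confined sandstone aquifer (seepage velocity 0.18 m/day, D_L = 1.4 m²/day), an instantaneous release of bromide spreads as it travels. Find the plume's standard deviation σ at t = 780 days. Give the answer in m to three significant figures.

Dispersive spreading gives a Gaussian with σ² = 2Dt; advection only shifts the center.
σ = √(2 × 1.4 × 780) = 46.7 m.

46.7 m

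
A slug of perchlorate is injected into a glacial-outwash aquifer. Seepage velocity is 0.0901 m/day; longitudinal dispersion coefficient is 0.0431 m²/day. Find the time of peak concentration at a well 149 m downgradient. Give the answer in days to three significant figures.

1650 days

For the 1D instantaneous-source solution, setting ∂C/∂t = 0 at fixed x gives v²t² + 2Dt − x² = 0, so t = (√(D² + v²x²) − D)/v².
√(D² + v²x²) = √(0.0431² + 0.0901² × 149²) = 13.42; v² = 0.00811801.
t = (13.42 − 0.0431)/0.00811801 = 1650 days (vs. the pure-advection estimate x/v = 1650 d).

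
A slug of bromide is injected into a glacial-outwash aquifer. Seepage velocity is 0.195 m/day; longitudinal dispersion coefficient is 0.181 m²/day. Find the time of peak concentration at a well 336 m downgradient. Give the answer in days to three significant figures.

1720 days

For the 1D instantaneous-source solution, setting ∂C/∂t = 0 at fixed x gives v²t² + 2Dt − x² = 0, so t = (√(D² + v²x²) − D)/v².
√(D² + v²x²) = √(0.181² + 0.195² × 336²) = 65.52; v² = 0.038025.
t = (65.52 − 0.181)/0.038025 = 1720 days (vs. the pure-advection estimate x/v = 1720 d).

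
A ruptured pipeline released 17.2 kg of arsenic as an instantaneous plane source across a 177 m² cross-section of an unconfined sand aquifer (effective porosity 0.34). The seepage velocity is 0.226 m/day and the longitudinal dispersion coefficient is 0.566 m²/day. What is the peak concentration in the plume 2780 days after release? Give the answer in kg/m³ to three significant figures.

0.00203 kg/m³

The peak of an instantaneous 1D plume sits at x = vt; there the Gaussian factor is 1 and C_max = M/(n_e·A·√(4πDt)), where n_e·A is the pore area the mass is dissolved in.
√(4πDt) = √(4π × 0.566 × 2780) = 140.6 m, so C_max = 17.2/(0.34 × 177 × 140.6) = 0.00203 kg/m³.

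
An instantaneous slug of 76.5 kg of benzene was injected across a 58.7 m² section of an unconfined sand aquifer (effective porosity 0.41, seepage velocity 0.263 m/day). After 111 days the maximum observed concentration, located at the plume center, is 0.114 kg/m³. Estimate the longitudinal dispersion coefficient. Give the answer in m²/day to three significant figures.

0.557 m²/day

At the plume center C_max = M/(n_e·A·√(4πDt)), so D = M²/(4πt·(n_e·A·C_max)²).
n_e·A·C_max = 0.41 × 58.7 × 0.114 = 2.744 kg/m.
D = 76.5²/(4π × 111 × 2.744²) = 0.557 m²/day.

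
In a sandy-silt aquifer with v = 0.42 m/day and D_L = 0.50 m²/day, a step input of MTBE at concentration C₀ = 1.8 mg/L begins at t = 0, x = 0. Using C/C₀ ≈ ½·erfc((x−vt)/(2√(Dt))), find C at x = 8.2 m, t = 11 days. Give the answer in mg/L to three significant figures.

For a continuous step input, C/C₀ ≈ ½·erfc((x−vt)/(2√(Dt))).
vt = 0.42 × 11 = 4.62 m and 2√(Dt) = 2√(0.50 × 11) = 4.690 m.
Argument (x−vt)/(2√(Dt)) = (8.2 − 4.62)/4.690 = 0.7633; ½·erfc(0.7633) = 0.1402.
C = 1.8 × 0.1402 = 0.252 mg/L.

0.252 mg/L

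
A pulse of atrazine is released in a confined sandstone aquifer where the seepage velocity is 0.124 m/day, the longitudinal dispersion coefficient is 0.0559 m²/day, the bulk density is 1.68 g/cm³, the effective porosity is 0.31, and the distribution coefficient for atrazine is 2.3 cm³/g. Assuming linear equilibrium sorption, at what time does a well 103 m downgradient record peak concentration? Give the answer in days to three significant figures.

11100 days

Retardation factor R = 1 + ρ_b·K_d/n = 1 + 1.68 × 2.3/0.31 = 13.46.
Sorption retards both mechanisms: v_R = v/R = 0.009212 m/day, D_R = D/R = 0.004153 m²/day.
Peak time from v_R²t² + 2D_R t − x² = 0: t = (√(D_R² + v_R²x²) − D_R)/v_R².
√(D_R² + v_R²x²) = √(0.004153² + 0.009212² × 103²) = 0.9488; v_R² = 8.486e-05.
t = (0.9488 − 0.004153)/8.486e-05 = 11100 days.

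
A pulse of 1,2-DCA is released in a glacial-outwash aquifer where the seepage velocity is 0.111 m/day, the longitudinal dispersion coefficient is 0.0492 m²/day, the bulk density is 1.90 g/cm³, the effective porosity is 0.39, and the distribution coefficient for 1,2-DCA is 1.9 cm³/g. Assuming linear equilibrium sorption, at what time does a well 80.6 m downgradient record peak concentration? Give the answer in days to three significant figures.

Retardation factor R = 1 + ρ_b·K_d/n = 1 + 1.90 × 1.9/0.39 = 10.26.
Sorption retards both mechanisms: v_R = v/R = 0.01082 m/day, D_R = D/R = 0.004795 m²/day.
Peak time from v_R²t² + 2D_R t − x² = 0: t = (√(D_R² + v_R²x²) − D_R)/v_R².
√(D_R² + v_R²x²) = √(0.004795² + 0.01082² × 80.6²) = 0.8721; v_R² = 0.0001171.
t = (0.8721 − 0.004795)/0.0001171 = 7410 days.

7410 days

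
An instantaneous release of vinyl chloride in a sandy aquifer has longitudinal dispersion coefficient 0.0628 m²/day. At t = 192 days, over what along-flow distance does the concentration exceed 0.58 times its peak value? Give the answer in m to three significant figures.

10.3 m

The plume is Gaussian with σ = √(2Dt) = √(2 × 0.0628 × 192) = 4.911 m.
C/C_peak = exp(−Δx²/(2σ²)) = 0.58 ⇒ Δx = σ·√(−2 ln 0.58) = 4.911 × 1.044 = 5.127 m.
Width = 2Δx = 10.3 m.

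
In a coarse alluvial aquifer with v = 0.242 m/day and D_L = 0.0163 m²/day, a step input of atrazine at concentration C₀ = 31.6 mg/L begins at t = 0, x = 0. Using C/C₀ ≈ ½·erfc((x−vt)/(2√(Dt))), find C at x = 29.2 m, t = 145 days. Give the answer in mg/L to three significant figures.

For a continuous step input, C/C₀ ≈ ½·erfc((x−vt)/(2√(Dt))).
vt = 0.242 × 145 = 35.09 m and 2√(Dt) = 2√(0.0163 × 145) = 3.075 m.
Argument (x−vt)/(2√(Dt)) = (29.2 − 35.09)/3.075 = -1.915; ½·erfc(-1.915) = 0.9966.
C = 31.6 × 0.9966 = 31.5 mg/L.

31.5 mg/L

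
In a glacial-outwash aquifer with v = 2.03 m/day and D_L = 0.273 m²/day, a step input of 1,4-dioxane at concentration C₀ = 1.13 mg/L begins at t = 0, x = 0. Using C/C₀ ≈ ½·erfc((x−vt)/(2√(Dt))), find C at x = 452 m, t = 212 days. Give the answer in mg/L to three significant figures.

For a continuous step input, C/C₀ ≈ ½·erfc((x−vt)/(2√(Dt))).
vt = 2.03 × 212 = 430.36 m and 2√(Dt) = 2√(0.273 × 212) = 15.22 m.
Argument (x−vt)/(2√(Dt)) = (452 − 430.36)/15.22 = 1.422; ½·erfc(1.422) = 0.02216.
C = 1.13 × 0.02216 = 0.0250 mg/L.

0.0250 mg/L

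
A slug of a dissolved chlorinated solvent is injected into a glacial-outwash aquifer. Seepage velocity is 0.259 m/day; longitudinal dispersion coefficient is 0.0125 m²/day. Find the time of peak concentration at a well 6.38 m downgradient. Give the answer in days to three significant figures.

24.4 days

For the 1D instantaneous-source solution, setting ∂C/∂t = 0 at fixed x gives v²t² + 2Dt − x² = 0, so t = (√(D² + v²x²) − D)/v².
√(D² + v²x²) = √(0.0125² + 0.259² × 6.38²) = 1.652; v² = 0.067081.
t = (1.652 − 0.0125)/0.067081 = 24.4 days (vs. the pure-advection estimate x/v = 24.6 d).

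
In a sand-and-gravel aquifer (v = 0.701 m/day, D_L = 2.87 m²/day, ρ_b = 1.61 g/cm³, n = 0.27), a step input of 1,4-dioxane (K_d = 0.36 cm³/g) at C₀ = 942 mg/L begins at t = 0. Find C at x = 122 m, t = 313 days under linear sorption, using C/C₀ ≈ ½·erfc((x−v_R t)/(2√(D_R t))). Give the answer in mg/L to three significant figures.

13.5 mg/L

Retardation factor R = 1 + ρ_b·K_d/n = 1 + 1.61 × 0.36/0.27 = 3.147.
Sorption retards both mechanisms: v_R = v/R = 0.2228 m/day, D_R = D/R = 0.9120 m²/day.
v_R·t = 0.2228 × 313 = 69.7364 m; 2√(D_R t) = 33.79 m; argument = (122 − 69.7364)/33.79 = 1.547.
C = C₀ × ½·erfc(1.547) = 942 × 0.01434 = 13.5 mg/L.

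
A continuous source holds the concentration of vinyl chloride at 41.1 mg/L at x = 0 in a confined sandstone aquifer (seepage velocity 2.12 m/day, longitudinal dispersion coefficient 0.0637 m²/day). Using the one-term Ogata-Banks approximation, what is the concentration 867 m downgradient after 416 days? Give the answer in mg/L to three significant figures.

40.3 mg/L

For a continuous step input, C/C₀ ≈ ½·erfc((x−vt)/(2√(Dt))).
vt = 2.12 × 416 = 881.92 m and 2√(Dt) = 2√(0.0637 × 416) = 10.30 m.
Argument (x−vt)/(2√(Dt)) = (867 − 881.92)/10.30 = -1.449; ½·erfc(-1.449) = 0.9798.
C = 41.1 × 0.9798 = 40.3 mg/L.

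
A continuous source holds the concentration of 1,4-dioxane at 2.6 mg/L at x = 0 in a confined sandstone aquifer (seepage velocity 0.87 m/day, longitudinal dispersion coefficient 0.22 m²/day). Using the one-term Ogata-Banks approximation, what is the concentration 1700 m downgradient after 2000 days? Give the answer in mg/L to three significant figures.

For a continuous step input, C/C₀ ≈ ½·erfc((x−vt)/(2√(Dt))).
vt = 0.87 × 2000 = 1740 m and 2√(Dt) = 2√(0.22 × 2000) = 41.95 m.
Argument (x−vt)/(2√(Dt)) = (1700 − 1740)/41.95 = -0.9535; ½·erfc(-0.9535) = 0.9112.
C = 2.6 × 0.9112 = 2.37 mg/L.

2.37 mg/L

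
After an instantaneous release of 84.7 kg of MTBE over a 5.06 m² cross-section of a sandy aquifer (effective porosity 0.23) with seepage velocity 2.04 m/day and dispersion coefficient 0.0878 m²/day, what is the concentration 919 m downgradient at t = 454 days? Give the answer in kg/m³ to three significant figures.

2.36 kg/m³

For an instantaneous plane source, C(x,t) = M/(n_e·A·√(4πDt)) · exp(−(x−vt)²/(4Dt)), with n_e·A the pore (flow) area.
Plume center vt = 2.04 × 454 = 926.16 m, so the well at 919 m is 7.16 m upgradient of the peak.
√(4πDt) = 22.38 m, giving peak height M/(n_e·A·√(4πDt)) = 84.7/(0.23 × 5.06 × 22.38) = 3.252 kg/m³.
(x−vt)²/(4Dt) = (-7.16)²/(4 × 0.0878 × 454) = 0.3215; exp(−0.3215) = 0.7251.
C = 3.252 × 0.7251 = 2.36 kg/m³.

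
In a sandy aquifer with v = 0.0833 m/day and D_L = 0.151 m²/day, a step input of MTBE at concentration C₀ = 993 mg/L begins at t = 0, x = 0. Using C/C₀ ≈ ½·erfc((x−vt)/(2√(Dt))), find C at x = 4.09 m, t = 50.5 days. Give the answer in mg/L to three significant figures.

508 mg/L

For a continuous step input, C/C₀ ≈ ½·erfc((x−vt)/(2√(Dt))).
vt = 0.0833 × 50.5 = 4.20665 m and 2√(Dt) = 2√(0.151 × 50.5) = 5.523 m.
Argument (x−vt)/(2√(Dt)) = (4.09 − 4.20665)/5.523 = -0.02112; ½·erfc(-0.02112) = 0.5119.
C = 993 × 0.5119 = 508 mg/L.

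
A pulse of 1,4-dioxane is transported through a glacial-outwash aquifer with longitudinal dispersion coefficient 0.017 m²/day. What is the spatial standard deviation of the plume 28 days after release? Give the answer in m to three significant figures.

0.976 m

Dispersive spreading gives a Gaussian with σ² = 2Dt; advection only shifts the center.
σ = √(2 × 0.017 × 28) = 0.976 m.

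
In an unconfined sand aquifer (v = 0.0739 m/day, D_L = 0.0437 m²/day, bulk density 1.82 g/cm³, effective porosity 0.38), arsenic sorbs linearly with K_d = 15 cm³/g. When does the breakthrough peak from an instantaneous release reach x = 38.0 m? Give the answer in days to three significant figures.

Retardation factor R = 1 + ρ_b·K_d/n = 1 + 1.82 × 15/0.38 = 72.84.
Sorption retards both mechanisms: v_R = v/R = 0.001015 m/day, D_R = D/R = 0.0005999 m²/day.
Peak time from v_R²t² + 2D_R t − x² = 0: t = (√(D_R² + v_R²x²) − D_R)/v_R².
√(D_R² + v_R²x²) = √(0.0005999² + 0.001015² × 38.0²) = 0.03857; v_R² = 1.030e-06.
t = (0.03857 − 0.0005999)/1.030e-06 = 36900 days.

36900 days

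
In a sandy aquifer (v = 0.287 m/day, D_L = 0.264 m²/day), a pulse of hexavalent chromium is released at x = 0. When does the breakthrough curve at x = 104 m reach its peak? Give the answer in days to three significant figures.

For the 1D instantaneous-source solution, setting ∂C/∂t = 0 at fixed x gives v²t² + 2Dt − x² = 0, so t = (√(D² + v²x²) − D)/v².
√(D² + v²x²) = √(0.264² + 0.287² × 104²) = 29.85; v² = 0.082369.
t = (29.85 − 0.264)/0.082369 = 359 days (vs. the pure-advection estimate x/v = 362 d).

359 days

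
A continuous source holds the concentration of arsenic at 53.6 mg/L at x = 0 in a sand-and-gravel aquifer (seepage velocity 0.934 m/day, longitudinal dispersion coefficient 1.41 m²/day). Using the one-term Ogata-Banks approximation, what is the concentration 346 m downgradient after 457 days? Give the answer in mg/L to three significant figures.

52.9 mg/L

For a continuous step input, C/C₀ ≈ ½·erfc((x−vt)/(2√(Dt))).
vt = 0.934 × 457 = 426.838 m and 2√(Dt) = 2√(1.41 × 457) = 50.77 m.
Argument (x−vt)/(2√(Dt)) = (346 − 426.838)/50.77 = -1.592; ½·erfc(-1.592) = 0.9878.
C = 53.6 × 0.9878 = 52.9 mg/L.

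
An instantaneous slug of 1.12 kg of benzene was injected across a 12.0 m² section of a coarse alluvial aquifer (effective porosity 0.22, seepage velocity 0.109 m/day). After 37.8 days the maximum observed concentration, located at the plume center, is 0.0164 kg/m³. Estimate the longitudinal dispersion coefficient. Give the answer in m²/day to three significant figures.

At the plume center C_max = M/(n_e·A·√(4πDt)), so D = M²/(4πt·(n_e·A·C_max)²).
n_e·A·C_max = 0.22 × 12.0 × 0.0164 = 0.04330 kg/m.
D = 1.12²/(4π × 37.8 × 0.04330²) = 1.41 m²/day.

1.41 m²/day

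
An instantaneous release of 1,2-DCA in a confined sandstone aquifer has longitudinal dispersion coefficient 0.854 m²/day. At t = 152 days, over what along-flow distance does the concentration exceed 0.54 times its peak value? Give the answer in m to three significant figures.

The plume is Gaussian with σ = √(2Dt) = √(2 × 0.854 × 152) = 16.11 m.
C/C_peak = exp(−Δx²/(2σ²)) = 0.54 ⇒ Δx = σ·√(−2 ln 0.54) = 16.11 × 1.110 = 17.88 m.
Width = 2Δx = 35.8 m.

35.8 m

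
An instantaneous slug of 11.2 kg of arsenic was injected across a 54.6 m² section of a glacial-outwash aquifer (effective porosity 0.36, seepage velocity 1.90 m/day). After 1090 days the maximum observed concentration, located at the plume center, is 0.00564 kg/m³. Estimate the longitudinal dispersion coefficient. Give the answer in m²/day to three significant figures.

0.745 m²/day

At the plume center C_max = M/(n_e·A·√(4πDt)), so D = M²/(4πt·(n_e·A·C_max)²).
n_e·A·C_max = 0.36 × 54.6 × 0.00564 = 0.1109 kg/m.
D = 11.2²/(4π × 1090 × 0.1109²) = 0.745 m²/day.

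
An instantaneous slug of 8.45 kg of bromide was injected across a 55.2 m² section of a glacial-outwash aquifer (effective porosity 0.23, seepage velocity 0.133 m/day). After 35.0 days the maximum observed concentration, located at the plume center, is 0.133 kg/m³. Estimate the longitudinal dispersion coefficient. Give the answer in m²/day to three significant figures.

0.0569 m²/day

At the plume center C_max = M/(n_e·A·√(4πDt)), so D = M²/(4πt·(n_e·A·C_max)²).
n_e·A·C_max = 0.23 × 55.2 × 0.133 = 1.689 kg/m.
D = 8.45²/(4π × 35.0 × 1.689²) = 0.0569 m²/day.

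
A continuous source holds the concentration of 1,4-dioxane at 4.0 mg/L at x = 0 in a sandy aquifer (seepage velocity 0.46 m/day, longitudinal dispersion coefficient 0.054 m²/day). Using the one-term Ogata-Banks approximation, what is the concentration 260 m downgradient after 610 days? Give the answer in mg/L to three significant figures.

For a continuous step input, C/C₀ ≈ ½·erfc((x−vt)/(2√(Dt))).
vt = 0.46 × 610 = 280.6 m and 2√(Dt) = 2√(0.054 × 610) = 11.48 m.
Argument (x−vt)/(2√(Dt)) = (260 − 280.6)/11.48 = -1.794; ½·erfc(-1.794) = 0.9944.
C = 4.0 × 0.9944 = 3.98 mg/L.

3.98 mg/L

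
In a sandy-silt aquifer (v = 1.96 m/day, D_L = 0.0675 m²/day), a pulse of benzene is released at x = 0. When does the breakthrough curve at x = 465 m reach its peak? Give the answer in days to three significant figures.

For the 1D instantaneous-source solution, setting ∂C/∂t = 0 at fixed x gives v²t² + 2Dt − x² = 0, so t = (√(D² + v²x²) − D)/v².
√(D² + v²x²) = √(0.0675² + 1.96² × 465²) = 911.4; v² = 3.8416.
t = (911.4 − 0.0675)/3.8416 = 237 days (vs. the pure-advection estimate x/v = 237 d).

237 days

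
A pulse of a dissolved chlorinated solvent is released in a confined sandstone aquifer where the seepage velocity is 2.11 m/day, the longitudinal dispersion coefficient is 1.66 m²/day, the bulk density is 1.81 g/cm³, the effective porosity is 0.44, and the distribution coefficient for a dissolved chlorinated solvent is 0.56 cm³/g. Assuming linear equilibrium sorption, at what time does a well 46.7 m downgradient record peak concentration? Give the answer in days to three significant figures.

71.9 days

Retardation factor R = 1 + ρ_b·K_d/n = 1 + 1.81 × 0.56/0.44 = 3.304.
Sorption retards both mechanisms: v_R = v/R = 0.6386 m/day, D_R = D/R = 0.5024 m²/day.
Peak time from v_R²t² + 2D_R t − x² = 0: t = (√(D_R² + v_R²x²) − D_R)/v_R².
√(D_R² + v_R²x²) = √(0.5024² + 0.6386² × 46.7²) = 29.83; v_R² = 0.4078.
t = (29.83 − 0.5024)/0.4078 = 71.9 days.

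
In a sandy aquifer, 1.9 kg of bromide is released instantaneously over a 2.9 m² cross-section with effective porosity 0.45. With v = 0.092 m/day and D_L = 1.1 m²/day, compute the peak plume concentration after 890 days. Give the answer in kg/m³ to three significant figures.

0.0131 kg/m³

The peak of an instantaneous 1D plume sits at x = vt; there the Gaussian factor is 1 and C_max = M/(n_e·A·√(4πDt)), where n_e·A is the pore area the mass is dissolved in.
√(4πDt) = √(4π × 1.1 × 890) = 110.9 m, so C_max = 1.9/(0.45 × 2.9 × 110.9) = 0.0131 kg/m³.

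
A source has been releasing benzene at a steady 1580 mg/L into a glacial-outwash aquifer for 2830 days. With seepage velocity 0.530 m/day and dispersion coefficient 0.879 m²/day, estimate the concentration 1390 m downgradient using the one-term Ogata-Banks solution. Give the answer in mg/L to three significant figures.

For a continuous step input, C/C₀ ≈ ½·erfc((x−vt)/(2√(Dt))).
vt = 0.530 × 2830 = 1499.9 m and 2√(Dt) = 2√(0.879 × 2830) = 99.75 m.
Argument (x−vt)/(2√(Dt)) = (1390 − 1499.9)/99.75 = -1.102; ½·erfc(-1.102) = 0.9404.
C = 1580 × 0.9404 = 1490 mg/L.

1490 mg/L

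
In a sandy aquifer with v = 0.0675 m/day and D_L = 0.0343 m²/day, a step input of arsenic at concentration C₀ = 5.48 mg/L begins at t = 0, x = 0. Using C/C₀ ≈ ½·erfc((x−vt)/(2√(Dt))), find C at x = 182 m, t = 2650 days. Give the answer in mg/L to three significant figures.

For a continuous step input, C/C₀ ≈ ½·erfc((x−vt)/(2√(Dt))).
vt = 0.0675 × 2650 = 178.875 m and 2√(Dt) = 2√(0.0343 × 2650) = 19.07 m.
Argument (x−vt)/(2√(Dt)) = (182 − 178.875)/19.07 = 0.1639; ½·erfc(0.1639) = 0.4084.
C = 5.48 × 0.4084 = 2.24 mg/L.

2.24 mg/L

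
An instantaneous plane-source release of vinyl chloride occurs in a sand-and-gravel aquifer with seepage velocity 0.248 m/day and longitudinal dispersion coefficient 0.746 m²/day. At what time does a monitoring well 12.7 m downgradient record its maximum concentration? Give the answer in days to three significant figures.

For the 1D instantaneous-source solution, setting ∂C/∂t = 0 at fixed x gives v²t² + 2Dt − x² = 0, so t = (√(D² + v²x²) − D)/v².
√(D² + v²x²) = √(0.746² + 0.248² × 12.7²) = 3.237; v² = 0.061504.
t = (3.237 − 0.746)/0.061504 = 40.5 days (vs. the pure-advection estimate x/v = 51.2 d).

40.5 days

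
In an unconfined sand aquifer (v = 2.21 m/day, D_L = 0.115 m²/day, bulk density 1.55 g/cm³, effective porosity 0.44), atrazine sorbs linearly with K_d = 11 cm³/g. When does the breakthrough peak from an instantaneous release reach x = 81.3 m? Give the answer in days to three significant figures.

1460 days

Retardation factor R = 1 + ρ_b·K_d/n = 1 + 1.55 × 11/0.44 = 39.75.
Sorption retards both mechanisms: v_R = v/R = 0.05560 m/day, D_R = D/R = 0.002893 m²/day.
Peak time from v_R²t² + 2D_R t − x² = 0: t = (√(D_R² + v_R²x²) − D_R)/v_R².
√(D_R² + v_R²x²) = √(0.002893² + 0.05560² × 81.3²) = 4.520; v_R² = 0.003091.
t = (4.520 − 0.002893)/0.003091 = 1460 days.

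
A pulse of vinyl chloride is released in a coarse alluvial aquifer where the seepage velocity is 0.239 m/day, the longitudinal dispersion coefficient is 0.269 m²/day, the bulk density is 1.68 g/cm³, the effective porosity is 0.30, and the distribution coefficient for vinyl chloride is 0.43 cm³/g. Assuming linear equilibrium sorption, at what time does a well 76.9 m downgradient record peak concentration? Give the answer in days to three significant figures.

Retardation factor R = 1 + ρ_b·K_d/n = 1 + 1.68 × 0.43/0.30 = 3.408.
Sorption retards both mechanisms: v_R = v/R = 0.07013 m/day, D_R = D/R = 0.07893 m²/day.
Peak time from v_R²t² + 2D_R t − x² = 0: t = (√(D_R² + v_R²x²) − D_R)/v_R².
√(D_R² + v_R²x²) = √(0.07893² + 0.07013² × 76.9²) = 5.394; v_R² = 0.004918.
t = (5.394 − 0.07893)/0.004918 = 1080 days.

1080 days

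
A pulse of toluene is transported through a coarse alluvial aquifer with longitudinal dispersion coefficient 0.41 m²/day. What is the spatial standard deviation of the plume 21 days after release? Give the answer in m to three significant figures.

4.15 m

Dispersive spreading gives a Gaussian with σ² = 2Dt; advection only shifts the center.
σ = √(2 × 0.41 × 21) = 4.15 m.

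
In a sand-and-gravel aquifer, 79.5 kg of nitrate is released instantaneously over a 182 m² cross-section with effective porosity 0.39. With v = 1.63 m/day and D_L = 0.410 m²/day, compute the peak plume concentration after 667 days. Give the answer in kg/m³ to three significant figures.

The peak of an instantaneous 1D plume sits at x = vt; there the Gaussian factor is 1 and C_max = M/(n_e·A·√(4πDt)), where n_e·A is the pore area the mass is dissolved in.
√(4πDt) = √(4π × 0.410 × 667) = 58.62 m, so C_max = 79.5/(0.39 × 182 × 58.62) = 0.0191 kg/m³.

0.0191 kg/m³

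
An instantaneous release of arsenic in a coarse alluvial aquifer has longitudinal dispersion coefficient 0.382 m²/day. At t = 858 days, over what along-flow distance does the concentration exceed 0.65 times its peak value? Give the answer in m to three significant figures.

47.5 m

The plume is Gaussian with σ = √(2Dt) = √(2 × 0.382 × 858) = 25.60 m.
C/C_peak = exp(−Δx²/(2σ²)) = 0.65 ⇒ Δx = σ·√(−2 ln 0.65) = 25.60 × 0.9282 = 23.76 m.
Width = 2Δx = 47.5 m.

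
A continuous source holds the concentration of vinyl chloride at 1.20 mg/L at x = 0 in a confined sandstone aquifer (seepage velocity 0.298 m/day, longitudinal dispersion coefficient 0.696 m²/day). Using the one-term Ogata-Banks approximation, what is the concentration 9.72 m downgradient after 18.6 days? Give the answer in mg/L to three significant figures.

For a continuous step input, C/C₀ ≈ ½·erfc((x−vt)/(2√(Dt))).
vt = 0.298 × 18.6 = 5.5428 m and 2√(Dt) = 2√(0.696 × 18.6) = 7.196 m.
Argument (x−vt)/(2√(Dt)) = (9.72 − 5.5428)/7.196 = 0.5805; ½·erfc(0.5805) = 0.2058.
C = 1.20 × 0.2058 = 0.247 mg/L.

0.247 mg/L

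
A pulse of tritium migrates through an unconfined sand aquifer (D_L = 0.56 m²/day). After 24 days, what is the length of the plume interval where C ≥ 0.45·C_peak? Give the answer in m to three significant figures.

The plume is Gaussian with σ = √(2Dt) = √(2 × 0.56 × 24) = 5.185 m.
C/C_peak = exp(−Δx²/(2σ²)) = 0.45 ⇒ Δx = σ·√(−2 ln 0.45) = 5.185 × 1.264 = 6.554 m.
Width = 2Δx = 13.1 m.

13.1 m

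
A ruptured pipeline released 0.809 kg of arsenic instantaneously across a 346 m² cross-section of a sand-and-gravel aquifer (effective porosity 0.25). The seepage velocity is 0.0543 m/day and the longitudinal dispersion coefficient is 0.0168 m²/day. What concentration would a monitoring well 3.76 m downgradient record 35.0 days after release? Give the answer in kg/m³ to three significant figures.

For an instantaneous plane source, C(x,t) = M/(n_e·A·√(4πDt)) · exp(−(x−vt)²/(4Dt)), with n_e·A the pore (flow) area.
Plume center vt = 0.0543 × 35.0 = 1.9005 m, so the well at 3.76 m is 1.8595 m downgradient of the peak.
√(4πDt) = 2.718 m, giving peak height M/(n_e·A·√(4πDt)) = 0.809/(0.25 × 346 × 2.718) = 0.003441 kg/m³.
(x−vt)²/(4Dt) = (1.8595)²/(4 × 0.0168 × 35.0) = 1.470; exp(−1.470) = 0.2299.
C = 0.003441 × 0.2299 = 0.000791 kg/m³.

0.000791 kg/m³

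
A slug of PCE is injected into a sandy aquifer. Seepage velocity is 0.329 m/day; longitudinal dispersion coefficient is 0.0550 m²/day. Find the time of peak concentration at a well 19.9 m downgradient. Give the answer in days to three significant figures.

60.0 days

For the 1D instantaneous-source solution, setting ∂C/∂t = 0 at fixed x gives v²t² + 2Dt − x² = 0, so t = (√(D² + v²x²) − D)/v².
√(D² + v²x²) = √(0.0550² + 0.329² × 19.9²) = 6.547; v² = 0.108241.
t = (6.547 − 0.0550)/0.108241 = 60.0 days (vs. the pure-advection estimate x/v = 60.5 d).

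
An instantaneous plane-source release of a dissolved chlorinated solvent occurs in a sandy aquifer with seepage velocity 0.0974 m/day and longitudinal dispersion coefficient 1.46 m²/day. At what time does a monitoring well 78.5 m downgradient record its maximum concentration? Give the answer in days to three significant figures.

667 days

For the 1D instantaneous-source solution, setting ∂C/∂t = 0 at fixed x gives v²t² + 2Dt − x² = 0, so t = (√(D² + v²x²) − D)/v².
√(D² + v²x²) = √(1.46² + 0.0974² × 78.5²) = 7.784; v² = 0.00948676.
t = (7.784 − 1.46)/0.00948676 = 667 days (vs. the pure-advection estimate x/v = 806 d).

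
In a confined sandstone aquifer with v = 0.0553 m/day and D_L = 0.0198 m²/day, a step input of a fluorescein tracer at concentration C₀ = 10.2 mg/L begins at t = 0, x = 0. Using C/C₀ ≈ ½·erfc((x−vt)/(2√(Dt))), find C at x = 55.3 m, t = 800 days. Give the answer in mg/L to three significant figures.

For a continuous step input, C/C₀ ≈ ½·erfc((x−vt)/(2√(Dt))).
vt = 0.0553 × 800 = 44.24 m and 2√(Dt) = 2√(0.0198 × 800) = 7.960 m.
Argument (x−vt)/(2√(Dt)) = (55.3 − 44.24)/7.960 = 1.389; ½·erfc(1.389) = 0.02475.
C = 10.2 × 0.02475 = 0.252 mg/L.

0.252 mg/L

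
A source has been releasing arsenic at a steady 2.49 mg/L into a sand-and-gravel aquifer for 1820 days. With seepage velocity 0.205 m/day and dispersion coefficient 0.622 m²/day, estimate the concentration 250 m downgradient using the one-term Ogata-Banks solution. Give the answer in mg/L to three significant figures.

2.48 mg/L

For a continuous step input, C/C₀ ≈ ½·erfc((x−vt)/(2√(Dt))).
vt = 0.205 × 1820 = 373.1 m and 2√(Dt) = 2√(0.622 × 1820) = 67.29 m.
Argument (x−vt)/(2√(Dt)) = (250 − 373.1)/67.29 = -1.829; ½·erfc(-1.829) = 0.9952.
C = 2.49 × 0.9952 = 2.48 mg/L.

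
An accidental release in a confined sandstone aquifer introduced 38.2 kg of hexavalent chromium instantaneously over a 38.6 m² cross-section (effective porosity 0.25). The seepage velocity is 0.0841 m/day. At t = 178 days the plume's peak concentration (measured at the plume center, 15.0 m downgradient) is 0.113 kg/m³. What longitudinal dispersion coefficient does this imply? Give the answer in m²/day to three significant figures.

At the plume center C_max = M/(n_e·A·√(4πDt)), so D = M²/(4πt·(n_e·A·C_max)²).
n_e·A·C_max = 0.25 × 38.6 × 0.113 = 1.090 kg/m.
D = 38.2²/(4π × 178 × 1.090²) = 0.549 m²/day.

0.549 m²/day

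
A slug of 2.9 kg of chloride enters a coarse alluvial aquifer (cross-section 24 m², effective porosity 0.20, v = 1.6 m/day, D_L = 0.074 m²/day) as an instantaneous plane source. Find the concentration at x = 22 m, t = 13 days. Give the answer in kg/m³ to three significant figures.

For an instantaneous plane source, C(x,t) = M/(n_e·A·√(4πDt)) · exp(−(x−vt)²/(4Dt)), with n_e·A the pore (flow) area.
Plume center vt = 1.6 × 13 = 20.8 m, so the well at 22 m is 1.2 m downgradient of the peak.
√(4πDt) = 3.477 m, giving peak height M/(n_e·A·√(4πDt)) = 2.9/(0.20 × 24 × 3.477) = 0.1738 kg/m³.
(x−vt)²/(4Dt) = (1.2)²/(4 × 0.074 × 13) = 0.3742; exp(−0.3742) = 0.6878.
C = 0.1738 × 0.6878 = 0.120 kg/m³.

0.120 kg/m³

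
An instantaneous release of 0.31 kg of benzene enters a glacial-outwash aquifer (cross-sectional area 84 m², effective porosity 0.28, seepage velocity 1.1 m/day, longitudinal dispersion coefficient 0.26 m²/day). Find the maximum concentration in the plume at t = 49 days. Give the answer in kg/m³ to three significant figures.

0.00104 kg/m³

The peak of an instantaneous 1D plume sits at x = vt; there the Gaussian factor is 1 and C_max = M/(n_e·A·√(4πDt)), where n_e·A is the pore area the mass is dissolved in.
√(4πDt) = √(4π × 0.26 × 49) = 12.65 m, so C_max = 0.31/(0.28 × 84 × 12.65) = 0.00104 kg/m³.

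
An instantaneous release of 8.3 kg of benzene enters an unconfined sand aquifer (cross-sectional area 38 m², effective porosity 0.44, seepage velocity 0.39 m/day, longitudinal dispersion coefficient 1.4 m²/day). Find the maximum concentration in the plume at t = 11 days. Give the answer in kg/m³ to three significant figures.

The peak of an instantaneous 1D plume sits at x = vt; there the Gaussian factor is 1 and C_max = M/(n_e·A·√(4πDt)), where n_e·A is the pore area the mass is dissolved in.
√(4πDt) = √(4π × 1.4 × 11) = 13.91 m, so C_max = 8.3/(0.44 × 38 × 13.91) = 0.0357 kg/m³.

0.0357 kg/m³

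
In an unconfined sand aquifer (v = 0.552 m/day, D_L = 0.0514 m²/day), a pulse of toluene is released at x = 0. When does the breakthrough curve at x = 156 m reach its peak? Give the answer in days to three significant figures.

For the 1D instantaneous-source solution, setting ∂C/∂t = 0 at fixed x gives v²t² + 2Dt − x² = 0, so t = (√(D² + v²x²) − D)/v².
√(D² + v²x²) = √(0.0514² + 0.552² × 156²) = 86.11; v² = 0.304704.
t = (86.11 − 0.0514)/0.304704 = 282 days (vs. the pure-advection estimate x/v = 283 d).

282 days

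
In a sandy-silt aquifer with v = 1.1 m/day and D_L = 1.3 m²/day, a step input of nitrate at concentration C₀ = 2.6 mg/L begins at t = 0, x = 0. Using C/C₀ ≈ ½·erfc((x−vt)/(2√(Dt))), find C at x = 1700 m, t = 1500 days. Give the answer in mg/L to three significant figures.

0.550 mg/L

For a continuous step input, C/C₀ ≈ ½·erfc((x−vt)/(2√(Dt))).
vt = 1.1 × 1500 = 1650 m and 2√(Dt) = 2√(1.3 × 1500) = 88.32 m.
Argument (x−vt)/(2√(Dt)) = (1700 − 1650)/88.32 = 0.5661; ½·erfc(0.5661) = 0.2117.
C = 2.6 × 0.2117 = 0.550 mg/L.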